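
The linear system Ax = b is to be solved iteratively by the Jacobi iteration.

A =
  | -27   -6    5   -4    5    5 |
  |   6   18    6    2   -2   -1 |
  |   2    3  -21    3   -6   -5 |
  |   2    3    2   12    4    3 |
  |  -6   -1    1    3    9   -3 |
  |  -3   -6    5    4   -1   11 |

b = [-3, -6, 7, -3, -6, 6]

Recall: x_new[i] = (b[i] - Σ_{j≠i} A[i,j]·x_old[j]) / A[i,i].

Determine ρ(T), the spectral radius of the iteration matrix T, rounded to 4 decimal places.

0.8979

Diagonal D = diag(-27, 18, -21, 12, 9, 11); L, U strict lower/upper.
Jacobi: T = -D⁻¹(L+U), T[2,1] = -(3)/(-21) = +0.1429; T[2,2] = 0.
  T[0,:] = [+0.0000, -0.2222, +0.1852, -0.1481, +0.1852, +0.1852]
  T[1,:] = [-0.3333, +0.0000, -0.3333, -0.1111, +0.1111, +0.0556]
  T[2,:] = [+0.0952, +0.1429, +0.0000, +0.1429, -0.2857, -0.2381]
  T[3,:] = [-0.1667, -0.2500, -0.1667, +0.0000, -0.3333, -0.2500]
  T[4,:] = [+0.6667, +0.1111, -0.1111, -0.3333, +0.0000, +0.3333]
  T[5,:] = [+0.2727, +0.5455, -0.4545, -0.3636, +0.0909, +0.0000]
|eigenvalues of T|: 0.8979, 0.5814, 0.3587, 0.1967, 0.1505, 0.1505.
ρ(T) = max|λ| = 0.8979; 0.8979 < 1: convergent.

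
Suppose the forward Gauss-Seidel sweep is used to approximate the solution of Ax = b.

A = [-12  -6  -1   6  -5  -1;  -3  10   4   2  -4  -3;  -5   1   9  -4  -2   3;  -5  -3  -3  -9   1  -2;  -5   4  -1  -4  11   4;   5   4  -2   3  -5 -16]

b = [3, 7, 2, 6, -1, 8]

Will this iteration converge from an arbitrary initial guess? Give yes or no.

yes

Split A = D + L + U, D = diag(-12, 10, 9, -9, 11, -16).
T_GS = -(D+L)⁻¹U: row 0 first, T[0,1] = -(-6)/(-12) = -0.5000; later rows by forward substitution.
  T[0,:] = [+0.0000  -0.5000  -0.0833  +0.5000  -0.4167  -0.0833]
  T[1,:] = [+0.0000  -0.1500  -0.4250  -0.0500  +0.2750  +0.2750]
  T[2,:] = [+0.0000  -0.2611  +0.0009  +0.7278  -0.0398  -0.4102]
  T[3,:] = [+0.0000  +0.4148  +0.1877  -0.5037  +0.2642  -0.1309]
  T[4,:] = [+0.0000  -0.0456  +0.1850  +0.1285  -0.1969  -0.5864]
  T[5,:] = [+0.0000  -0.0691  -0.1550  -0.0818  +0.0546  +0.2527]
eigenvalue magnitudes: 0.8828, 0.4598, 0.2570, 0.2570, 0.0419, 0.0000.
spectral radius ρ = 0.8828; 0.8828 < 1 ⇒ converges.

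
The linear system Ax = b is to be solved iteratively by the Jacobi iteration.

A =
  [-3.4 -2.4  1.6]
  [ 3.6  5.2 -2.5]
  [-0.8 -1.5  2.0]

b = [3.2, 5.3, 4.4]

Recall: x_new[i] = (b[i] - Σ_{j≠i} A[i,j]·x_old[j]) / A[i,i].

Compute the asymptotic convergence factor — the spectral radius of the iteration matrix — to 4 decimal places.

1.1675

Write A = D+L+U with D = diag(-3.4, 5.2, 2).
Jacobi T = -D⁻¹(L+U): T[1,0] = -(3.6)/(5.2) = -0.6923; T[1,1] = 0.
  T[0,:] = [+0.0000 -0.7059 +0.4706]
  T[1,:] = [-0.6923 +0.0000 +0.4808]
  T[2,:] = [+0.4000 +0.7500 +0.0000]
|eigenvalues of T|: 1.1675, 0.7071, 0.4604.
spectral radius ρ = 1.1675; 1.1675 > 1, so it fails to converge.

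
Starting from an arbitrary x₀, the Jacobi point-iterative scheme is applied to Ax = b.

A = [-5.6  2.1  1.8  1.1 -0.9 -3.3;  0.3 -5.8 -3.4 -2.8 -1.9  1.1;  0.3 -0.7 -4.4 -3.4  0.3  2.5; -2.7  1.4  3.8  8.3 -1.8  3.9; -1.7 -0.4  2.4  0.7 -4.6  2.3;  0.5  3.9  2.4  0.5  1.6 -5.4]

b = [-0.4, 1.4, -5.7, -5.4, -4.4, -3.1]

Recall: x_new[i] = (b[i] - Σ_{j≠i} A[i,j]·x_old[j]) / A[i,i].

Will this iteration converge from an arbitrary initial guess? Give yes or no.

no

A = D + L + U where D = diag(-5.6, -5.8, -4.4, 8.3, -4.6, -5.4).
Jacobi: T = -D⁻¹(L+U), T[1,2] = -(-3.4)/(-5.8) = -0.5862; T[1,1] = 0.
  T[0,:] = [+0.0000, +0.3750, +0.3214, +0.1964, -0.1607, -0.5893]
  T[1,:] = [+0.0517, +0.0000, -0.5862, -0.4828, -0.3276, +0.1897]
  T[2,:] = [+0.0682, -0.1591, +0.0000, -0.7727, +0.0682, +0.5682]
  T[3,:] = [+0.3253, -0.1687, -0.4578, +0.0000, +0.2169, -0.4699]
  T[4,:] = [-0.3696, -0.0870, +0.5217, +0.1522, +0.0000, +0.5000]
  T[5,:] = [+0.0926, +0.7222, +0.4444, +0.0926, +0.2963, +0.0000]
|λ(T)| sorted: 1.1410, 0.7685, 0.7685, 0.2725, 0.2725, 0.1621.
ρ(T) = max|λ| = 1.1410; 1.1410 > 1, so it fails to converge.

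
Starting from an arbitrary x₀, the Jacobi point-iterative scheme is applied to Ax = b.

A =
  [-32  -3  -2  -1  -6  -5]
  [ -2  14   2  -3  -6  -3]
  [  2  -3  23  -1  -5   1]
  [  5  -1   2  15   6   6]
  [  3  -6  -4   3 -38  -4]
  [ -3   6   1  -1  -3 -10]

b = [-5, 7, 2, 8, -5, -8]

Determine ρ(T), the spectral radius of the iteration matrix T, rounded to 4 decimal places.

0.5130

Split A = D + L + U, D = diag(-32, 14, 23, 15, -38, -10).
T_J = -D⁻¹(L+U): T[3,1] = -(-1)/(15) = +0.0667; T[3,3] = 0.
  T[0,:] = [+0.0000 -0.0938 -0.0625 -0.0312 -0.1875 -0.1562]
  T[1,:] = [+0.1429 +0.0000 -0.1429 +0.2143 +0.4286 +0.2143]
  T[2,:] = [-0.0870 +0.1304 +0.0000 +0.0435 +0.2174 -0.0435]
  T[3,:] = [-0.3333 +0.0667 -0.1333 +0.0000 -0.4000 -0.4000]
  T[4,:] = [+0.0789 -0.1579 -0.1053 +0.0789 +0.0000 -0.1053]
  T[5,:] = [-0.3000 +0.6000 +0.1000 -0.1000 -0.3000 +0.0000]
|eigenvalues of T|: 0.5130, 0.3150, 0.3150, 0.1939, 0.0921, 0.0589.
ρ(T) = max|λ| = 0.5130; 0.5130 < 1, so it converges for any x₀.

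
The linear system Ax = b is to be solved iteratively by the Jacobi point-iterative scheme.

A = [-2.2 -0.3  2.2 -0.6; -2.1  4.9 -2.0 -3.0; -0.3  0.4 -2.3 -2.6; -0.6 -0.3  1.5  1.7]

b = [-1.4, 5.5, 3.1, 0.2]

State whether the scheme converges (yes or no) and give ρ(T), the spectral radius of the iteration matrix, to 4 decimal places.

no, ρ = 1.1911

Write A = D+L+U with D = diag(-2.2, 4.9, -2.3, 1.7).
Jacobi T = -D⁻¹(L+U): T[0,3] = -(-0.6)/(-2.2) = -0.2727; T[0,0] = 0.
  T[0,:] = [+0.0000 -0.1364 +1.0000 -0.2727]
  T[1,:] = [+0.4286 +0.0000 +0.4082 +0.6122]
  T[2,:] = [-0.1304 +0.1739 +0.0000 -1.1304]
  T[3,:] = [+0.3529 +0.1765 -0.8824 +0.0000]
|λ(T)| sorted: 1.1911, 0.6141, 0.6141, 0.1434.
ρ = 1.1911; 1.1911 > 1, so it fails to converge.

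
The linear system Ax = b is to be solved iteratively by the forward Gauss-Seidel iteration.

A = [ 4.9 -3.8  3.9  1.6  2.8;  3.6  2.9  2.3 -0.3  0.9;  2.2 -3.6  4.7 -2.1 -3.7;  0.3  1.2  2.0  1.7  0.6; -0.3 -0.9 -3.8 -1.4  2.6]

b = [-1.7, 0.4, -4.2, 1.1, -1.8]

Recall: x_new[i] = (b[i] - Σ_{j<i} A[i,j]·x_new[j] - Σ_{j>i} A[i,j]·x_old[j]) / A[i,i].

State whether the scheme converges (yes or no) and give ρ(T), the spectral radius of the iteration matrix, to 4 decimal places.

no, ρ = 1.2251

Diagonal D = diag(4.9, 2.9, 4.7, 1.7, 2.6); L, U strict lower/upper.
Gauss-Seidel: T = -(D+L)⁻¹U, row 0 first, T[0,4] = -(2.8)/(4.9) = -0.5714; later rows by forward substitution.
  T[0,:] = [+0.0000 +0.7755 -0.7959 -0.3265 -0.5714]
  T[1,:] = [+0.0000 -0.9627 +0.1949 +0.5088 +0.3990]
  T[2,:] = [+0.0000 -1.1004 +0.5219 +0.9894 +1.3603]
  T[3,:] = [+0.0000 +1.8373 -0.6111 -1.4655 -2.1342]
  T[4,:] = [+0.0000 -0.8627 +0.4093 +0.7953 +0.9112]
|eigenvalues of T|: 1.2251, 0.2218, 0.2218, 0.1858, 0.0000.
ρ(T) = max|λ| = 1.2251; 1.2251 > 1: divergent.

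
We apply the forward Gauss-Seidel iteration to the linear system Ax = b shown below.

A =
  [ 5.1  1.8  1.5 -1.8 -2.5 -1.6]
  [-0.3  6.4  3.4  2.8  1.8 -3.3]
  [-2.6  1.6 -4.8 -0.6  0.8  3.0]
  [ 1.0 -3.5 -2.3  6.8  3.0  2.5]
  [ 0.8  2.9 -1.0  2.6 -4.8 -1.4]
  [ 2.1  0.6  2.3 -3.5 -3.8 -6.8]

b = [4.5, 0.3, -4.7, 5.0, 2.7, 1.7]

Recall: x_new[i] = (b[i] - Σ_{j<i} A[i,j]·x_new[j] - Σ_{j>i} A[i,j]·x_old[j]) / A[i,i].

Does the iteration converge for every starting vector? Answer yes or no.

Let D = diag(5.1, 6.4, -4.8, 6.8, -4.8, -6.8); L, U the strict triangles.
T_GS = -(D+L)⁻¹U: row 0 first, T[0,5] = -(-1.6)/(5.1) = +0.3137; later rows by forward substitution.
  T[0,:] = [+0.0000  -0.3529  -0.2941  +0.3529  +0.4902  +0.3137]
  T[1,:] = [+0.0000  -0.0165  -0.5450  -0.4210  -0.2583  +0.5303]
  T[2,:] = [+0.0000  +0.1857  -0.0224  -0.4565  -0.1849  +0.6318]
  T[3,:] = [+0.0000  +0.1062  -0.2448  -0.4230  -0.7088  +0.0729]
  T[4,:] = [+0.0000  -0.0500  -0.5063  -0.3295  -0.4197  -0.0111]
  T[5,:] = [+0.0000  -0.0744  +0.2625  +0.3193  +0.6654  +0.3261]
eigenvalue magnitudes: 1.1995, 0.4239, 0.4239, 0.0657, 0.0657, 0.0000.
ρ(T) = max|λ| = 1.1995; 1.1995 > 1 ⇒ diverges.

no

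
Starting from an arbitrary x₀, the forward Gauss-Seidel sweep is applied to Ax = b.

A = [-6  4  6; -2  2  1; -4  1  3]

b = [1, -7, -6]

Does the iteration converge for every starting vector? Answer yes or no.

no

Write A = D+L+U with D = diag(-6, 2, 3).
Gauss-Seidel: T = -(D+L)⁻¹U, row 0 first, T[0,2] = -(6)/(-6) = +1.0000; later rows by forward substitution.
  T[0,:] = [+0.0000  +0.6667  +1.0000]
  T[1,:] = [+0.0000  +0.6667  +0.5000]
  T[2,:] = [+0.0000  +0.6667  +1.1667]
|roots of det(T-λI)|: 1.5458, 0.2875, 0.0000.
ρ = 1.5458; 1.5458 > 1: divergent.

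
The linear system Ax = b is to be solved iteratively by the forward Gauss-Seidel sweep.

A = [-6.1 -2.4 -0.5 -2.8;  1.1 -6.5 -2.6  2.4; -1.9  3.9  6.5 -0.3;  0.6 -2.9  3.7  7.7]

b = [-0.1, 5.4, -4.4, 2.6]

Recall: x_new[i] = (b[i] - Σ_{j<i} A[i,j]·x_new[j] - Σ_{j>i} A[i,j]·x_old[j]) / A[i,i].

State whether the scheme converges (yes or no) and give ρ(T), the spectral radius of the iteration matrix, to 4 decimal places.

Write A = D+L+U with D = diag(-6.1, -6.5, 6.5, 7.7).
T_GS = -(D+L)⁻¹U: row 0 first, T[0,2] = -(-0.5)/(-6.1) = -0.0820; later rows by forward substitution.
  T[0,:] = [+0.0000 -0.3934 -0.0820 -0.4590]
  T[1,:] = [+0.0000 -0.0666 -0.4139 +0.2916]
  T[2,:] = [+0.0000 -0.0751 +0.2244 -0.2630]
  T[3,:] = [+0.0000 +0.0416 -0.2573 +0.2719]
|λ(T)| sorted: 0.5727, 0.1496, 0.0066, 0.0000.
spectral radius ρ = 0.5727; 0.5727 < 1 ⇒ converges.

yes, ρ = 0.5727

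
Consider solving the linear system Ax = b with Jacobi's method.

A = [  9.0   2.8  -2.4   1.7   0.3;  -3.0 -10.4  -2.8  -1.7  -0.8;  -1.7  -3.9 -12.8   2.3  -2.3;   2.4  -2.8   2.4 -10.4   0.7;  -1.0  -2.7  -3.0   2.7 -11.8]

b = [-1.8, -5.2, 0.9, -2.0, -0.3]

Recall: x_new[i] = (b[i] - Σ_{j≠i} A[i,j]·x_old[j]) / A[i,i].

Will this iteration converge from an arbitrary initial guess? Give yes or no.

Split A = D + L + U, D = diag(9, -10.4, -12.8, -10.4, -11.8).
Jacobi T = -D⁻¹(L+U): T[4,1] = -(-2.7)/(-11.8) = -0.2288; T[4,4] = 0.
  T[0,:] = [+0.0000, -0.3111, +0.2667, -0.1889, -0.0333]
  T[1,:] = [-0.2885, +0.0000, -0.2692, -0.1635, -0.0769]
  T[2,:] = [-0.1328, -0.3047, +0.0000, +0.1797, -0.1797]
  T[3,:] = [+0.2308, -0.2692, +0.2308, +0.0000, +0.0673]
  T[4,:] = [-0.0847, -0.2288, -0.2542, +0.2288, +0.0000]
|eigenvalues of T|: 0.5297, 0.4099, 0.1724, 0.1486, 0.1486.
ρ = 0.5297; 0.5297 < 1 ⇒ converges.

yes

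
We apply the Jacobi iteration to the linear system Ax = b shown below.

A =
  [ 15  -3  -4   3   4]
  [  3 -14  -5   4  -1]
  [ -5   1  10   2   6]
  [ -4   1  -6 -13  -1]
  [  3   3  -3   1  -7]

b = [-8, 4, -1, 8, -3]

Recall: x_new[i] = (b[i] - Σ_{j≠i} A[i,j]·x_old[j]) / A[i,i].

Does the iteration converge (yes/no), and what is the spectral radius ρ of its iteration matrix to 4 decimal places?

A = D + L + U where D = diag(15, -14, 10, -13, -7).
Jacobi: T = -D⁻¹(L+U), T[4,2] = -(-3)/(-7) = -0.4286; T[4,4] = 0.
  T[0,:] = [+0.0000  +0.2000  +0.2667  -0.2000  -0.2667]
  T[1,:] = [+0.2143  +0.0000  -0.3571  +0.2857  -0.0714]
  T[2,:] = [+0.5000  -0.1000  +0.0000  -0.2000  -0.6000]
  T[3,:] = [-0.3077  +0.0769  -0.4615  +0.0000  -0.0769]
  T[4,:] = [+0.4286  +0.4286  -0.4286  +0.1429  +0.0000]
moduli |λ_i(T)| = 0.8395, 0.4873, 0.4873, 0.3303, 0.3303.
ρ(T) = max|λ| = 0.8395; 0.8395 < 1 ⇒ converges.

yes, ρ = 0.8395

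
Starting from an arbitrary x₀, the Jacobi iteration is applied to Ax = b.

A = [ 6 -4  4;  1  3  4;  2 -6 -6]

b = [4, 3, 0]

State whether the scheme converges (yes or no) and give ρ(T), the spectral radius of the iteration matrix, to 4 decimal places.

Let D = diag(6, 3, -6); L, U the strict triangles.
T_J = -D⁻¹(L+U): T[0,1] = -(-4)/(6) = +0.6667; T[0,0] = 0.
  T[0,:] = [+0.0000  +0.6667  -0.6667]
  T[1,:] = [-0.3333  +0.0000  -1.3333]
  T[2,:] = [+0.3333  -1.0000  +0.0000]
eigenvalue magnitudes: 1.1564, 0.6696, 0.6696.
ρ(T) = max|λ| = 1.1564; 1.1564 > 1: divergent.

no, ρ = 1.1564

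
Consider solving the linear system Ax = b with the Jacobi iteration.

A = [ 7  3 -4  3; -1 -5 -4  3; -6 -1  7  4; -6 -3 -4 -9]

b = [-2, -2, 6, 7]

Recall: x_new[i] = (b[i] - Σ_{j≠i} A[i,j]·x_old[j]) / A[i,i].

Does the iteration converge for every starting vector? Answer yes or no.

no

Diagonal D = diag(7, -5, 7, -9); L, U strict lower/upper.
Jacobi: T = -D⁻¹(L+U), T[3,0] = -(-6)/(-9) = -0.6667; T[3,3] = 0.
  T[0,:] = [+0.0000 -0.4286 +0.5714 -0.4286]
  T[1,:] = [-0.2000 +0.0000 -0.8000 +0.6000]
  T[2,:] = [+0.8571 +0.1429 +0.0000 -0.5714]
  T[3,:] = [-0.6667 -0.3333 -0.4444 +0.0000]
moduli |λ_i(T)| = 1.1982, 0.5352, 0.5292, 0.5292.
spectral radius ρ = 1.1982; 1.1982 > 1 ⇒ diverges.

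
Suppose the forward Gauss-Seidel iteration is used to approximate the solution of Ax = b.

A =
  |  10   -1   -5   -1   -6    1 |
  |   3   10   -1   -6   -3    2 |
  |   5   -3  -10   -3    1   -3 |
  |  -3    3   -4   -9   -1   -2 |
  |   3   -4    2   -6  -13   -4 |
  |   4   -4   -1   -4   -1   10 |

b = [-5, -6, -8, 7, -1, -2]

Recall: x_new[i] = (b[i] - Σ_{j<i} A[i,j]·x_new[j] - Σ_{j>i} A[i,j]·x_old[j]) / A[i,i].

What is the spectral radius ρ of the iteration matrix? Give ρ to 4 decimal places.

A = D + L + U where D = diag(10, 10, -10, -9, -13, 10).
Gauss-Seidel: T = -(D+L)⁻¹U, row 0 first, T[0,4] = -(-6)/(10) = +0.6000; later rows by forward substitution.
  T[0,:] = [+0.0000  +0.1000  +0.5000  +0.1000  +0.6000  -0.1000]
  T[1,:] = [+0.0000  -0.0300  -0.0500  +0.5700  +0.1200  -0.1700]
  T[2,:] = [+0.0000  +0.0590  +0.2650  -0.4210  +0.3640  -0.2990]
  T[3,:] = [+0.0000  -0.0696  -0.3011  +0.3438  -0.4329  -0.1127]
  T[4,:] = [+0.0000  +0.0735  +0.3105  -0.3757  +0.3573  -0.2725]
  T[5,:] = [+0.0000  -0.0666  -0.2829  +0.2458  -0.2930  -0.1302]
moduli |λ_i(T)| = 1.1308, 0.2729, 0.1128, 0.0343, 0.0343, 0.0000.
spectral radius ρ = 1.1308; 1.1308 > 1, so it fails to converge.

1.1308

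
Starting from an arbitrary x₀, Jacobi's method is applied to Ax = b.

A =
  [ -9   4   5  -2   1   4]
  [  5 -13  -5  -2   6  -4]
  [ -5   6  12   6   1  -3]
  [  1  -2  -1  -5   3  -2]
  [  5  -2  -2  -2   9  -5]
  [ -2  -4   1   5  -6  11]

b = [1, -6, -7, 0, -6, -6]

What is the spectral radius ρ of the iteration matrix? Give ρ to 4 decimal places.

1.3548

A = D + L + U where D = diag(-9, -13, 12, -5, 9, 11).
T_J = -D⁻¹(L+U): T[3,2] = -(-1)/(-5) = -0.2000; T[3,3] = 0.
  T[0,:] = [+0.0000  +0.4444  +0.5556  -0.2222  +0.1111  +0.4444]
  T[1,:] = [+0.3846  +0.0000  -0.3846  -0.1538  +0.4615  -0.3077]
  T[2,:] = [+0.4167  -0.5000  +0.0000  -0.5000  -0.0833  +0.2500]
  T[3,:] = [+0.2000  -0.4000  -0.2000  +0.0000  +0.6000  -0.4000]
  T[4,:] = [-0.5556  +0.2222  +0.2222  +0.2222  +0.0000  +0.5556]
  T[5,:] = [+0.1818  +0.3636  -0.0909  -0.4545  +0.5455  +0.0000]
eigenvalue magnitudes: 1.3548, 0.6805, 0.6805, 0.3706, 0.3706, 0.3303.
ρ = 1.3548; 1.3548 > 1, so it fails to converge.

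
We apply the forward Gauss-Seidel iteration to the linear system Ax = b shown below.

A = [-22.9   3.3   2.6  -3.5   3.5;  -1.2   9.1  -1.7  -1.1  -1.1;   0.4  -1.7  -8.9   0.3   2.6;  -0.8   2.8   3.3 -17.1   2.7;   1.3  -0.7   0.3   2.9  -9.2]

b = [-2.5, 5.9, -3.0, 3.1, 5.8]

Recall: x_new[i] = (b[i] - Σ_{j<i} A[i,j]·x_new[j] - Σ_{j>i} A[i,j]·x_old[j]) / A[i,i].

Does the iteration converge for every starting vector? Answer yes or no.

yes

Diagonal D = diag(-22.9, 9.1, -8.9, -17.1, -9.2); L, U strict lower/upper.
T_GS = -(D+L)⁻¹U: row 0 first, T[0,3] = -(-3.5)/(-22.9) = -0.1528; later rows by forward substitution.
  T[0,:] = [+0.0000 +0.1441 +0.1135 -0.1528 +0.1528]
  T[1,:] = [+0.0000 +0.0190 +0.2018 +0.1007 +0.1410]
  T[2,:] = [+0.0000 +0.0028 -0.0334 +0.0076 +0.2721]
  T[3,:] = [+0.0000 -0.0031 +0.0213 +0.0251 +0.2263]
  T[4,:] = [+0.0000 +0.0180 +0.0063 -0.0211 +0.0911]
|eigenvalues of T|: 0.1512, 0.0834, 0.0834, 0.0192, 0.0000.
ρ = 0.1512; 0.1512 < 1 ⇒ converges.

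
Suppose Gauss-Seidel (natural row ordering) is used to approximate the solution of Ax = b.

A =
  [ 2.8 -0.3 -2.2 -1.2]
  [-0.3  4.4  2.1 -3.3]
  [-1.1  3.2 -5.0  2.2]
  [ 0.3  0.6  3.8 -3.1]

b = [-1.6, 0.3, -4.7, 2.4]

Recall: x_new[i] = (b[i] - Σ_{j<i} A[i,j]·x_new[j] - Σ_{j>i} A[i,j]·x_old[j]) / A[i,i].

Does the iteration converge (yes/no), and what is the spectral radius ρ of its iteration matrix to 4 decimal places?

yes, ρ = 0.8723

Write A = D+L+U with D = diag(2.8, 4.4, -5, -3.1).
T_GS = -(D+L)⁻¹U: row 0 first, T[0,2] = -(-2.2)/(2.8) = +0.7857; later rows by forward substitution.
  T[0,:] = [+0.0000  +0.1071  +0.7857  +0.4286]
  T[1,:] = [+0.0000  +0.0073  -0.4237  +0.7792]
  T[2,:] = [+0.0000  -0.0189  -0.4440  +0.8444]
  T[3,:] = [+0.0000  -0.0114  -0.5503  +1.2274]
eigenvalue magnitudes: 0.8723, 0.1054, 0.0237, 0.0000.
ρ = 0.8723; 0.8723 < 1: convergent.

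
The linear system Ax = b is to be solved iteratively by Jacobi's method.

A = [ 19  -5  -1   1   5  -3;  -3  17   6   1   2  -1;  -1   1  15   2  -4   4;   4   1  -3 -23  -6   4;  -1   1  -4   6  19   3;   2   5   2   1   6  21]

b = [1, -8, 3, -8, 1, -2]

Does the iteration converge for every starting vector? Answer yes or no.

Split A = D + L + U, D = diag(19, 17, 15, -23, 19, 21).
T_J = -D⁻¹(L+U): T[2,4] = -(-4)/(15) = +0.2667; T[2,2] = 0.
  T[0,:] = [+0.0000 +0.2632 +0.0526 -0.0526 -0.2632 +0.1579]
  T[1,:] = [+0.1765 +0.0000 -0.3529 -0.0588 -0.1176 +0.0588]
  T[2,:] = [+0.0667 -0.0667 +0.0000 -0.1333 +0.2667 -0.2667]
  T[3,:] = [+0.1739 +0.0435 -0.1304 +0.0000 -0.2609 +0.1739]
  T[4,:] = [+0.0526 -0.0526 +0.2105 -0.3158 +0.0000 -0.1579]
  T[5,:] = [-0.0952 -0.2381 -0.0952 -0.0476 -0.2857 +0.0000]
|λ(T)| sorted: 0.5193, 0.4054, 0.2241, 0.2241, 0.1501, 0.1501.
ρ = 0.5193; 0.5193 < 1: convergent.

yes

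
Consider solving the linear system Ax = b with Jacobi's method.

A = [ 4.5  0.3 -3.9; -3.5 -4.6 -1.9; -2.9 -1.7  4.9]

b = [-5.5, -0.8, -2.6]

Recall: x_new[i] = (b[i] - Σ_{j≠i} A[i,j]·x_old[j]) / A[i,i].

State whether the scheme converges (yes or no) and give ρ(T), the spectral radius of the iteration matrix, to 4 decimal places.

yes, ρ = 0.8236

Split A = D + L + U, D = diag(4.5, -4.6, 4.9).
Jacobi: T = -D⁻¹(L+U), T[1,2] = -(-1.9)/(-4.6) = -0.4130; T[1,1] = 0.
  T[0,:] = [+0.0000 -0.0667 +0.8667]
  T[1,:] = [-0.7609 +0.0000 -0.4130]
  T[2,:] = [+0.5918 +0.3469 +0.0000]
|eigenvalues of T|: 0.8236, 0.5079, 0.5079.
ρ = 0.8236; 0.8236 < 1, so it converges for any x₀.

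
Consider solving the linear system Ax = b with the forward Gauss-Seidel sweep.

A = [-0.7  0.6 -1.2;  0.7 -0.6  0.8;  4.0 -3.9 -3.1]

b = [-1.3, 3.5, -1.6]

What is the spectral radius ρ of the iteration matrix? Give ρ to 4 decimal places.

Let D = diag(-0.7, -0.6, -3.1); L, U the strict triangles.
Gauss-Seidel: T = -(D+L)⁻¹U, row 0 first, T[0,2] = -(-1.2)/(-0.7) = -1.7143; later rows by forward substitution.
  T[0,:] = [+0.0000  +0.8571  -1.7143]
  T[1,:] = [+0.0000  +1.0000  -0.6667]
  T[2,:] = [+0.0000  -0.1521  -1.3733]
moduli |λ_i(T)| = 1.4152, 1.0420, 0.0000.
ρ(T) = max|λ| = 1.4152; 1.4152 > 1 ⇒ diverges.

1.4152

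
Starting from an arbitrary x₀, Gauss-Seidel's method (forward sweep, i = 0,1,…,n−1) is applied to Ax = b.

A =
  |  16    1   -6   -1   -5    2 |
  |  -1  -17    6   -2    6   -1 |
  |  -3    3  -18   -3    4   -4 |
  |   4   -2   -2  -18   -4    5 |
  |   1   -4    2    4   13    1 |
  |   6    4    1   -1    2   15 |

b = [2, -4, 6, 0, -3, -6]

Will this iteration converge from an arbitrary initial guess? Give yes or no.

yes

Let D = diag(16, -17, -18, -18, 13, 15); L, U the strict triangles.
T_GS = -(D+L)⁻¹U: row 0 first, T[0,4] = -(-5)/(16) = +0.3125; later rows by forward substitution.
  T[0,:] = [+0.0000 -0.0625 +0.3750 +0.0625 +0.3125 -0.1250]
  T[1,:] = [+0.0000 +0.0037 +0.3309 -0.1213 +0.3346 -0.0515]
  T[2,:] = [+0.0000 +0.0110 -0.0074 -0.1973 +0.2259 -0.2100]
  T[3,:] = [+0.0000 -0.0155 +0.0474 +0.0493 -0.2151 +0.2790]
  T[4,:] = [+0.0000 +0.0090 +0.0595 -0.0270 +0.1103 -0.1367]
  T[5,:] = [+0.0000 +0.0210 -0.2425 +0.0274 -0.2583 +0.1146]
|eigenvalues of T|: 0.5059, 0.1715, 0.1715, 0.0479, 0.0353, 0.0000.
ρ(T) = max|λ| = 0.5059; 0.5059 < 1: convergent.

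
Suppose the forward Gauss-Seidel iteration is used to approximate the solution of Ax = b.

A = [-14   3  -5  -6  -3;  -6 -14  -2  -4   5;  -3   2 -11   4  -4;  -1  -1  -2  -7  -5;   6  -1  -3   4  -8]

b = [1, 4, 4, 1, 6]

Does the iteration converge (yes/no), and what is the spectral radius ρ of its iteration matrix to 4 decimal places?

yes, ρ = 0.9197

A = D + L + U where D = diag(-14, -14, -11, -7, -8).
Gauss-Seidel: T = -(D+L)⁻¹U, row 0 first, T[0,1] = -(3)/(-14) = +0.2143; later rows by forward substitution.
  T[0,:] = [+0.0000, +0.2143, -0.3571, -0.4286, -0.2143]
  T[1,:] = [+0.0000, -0.0918, +0.0102, -0.1020, +0.4490]
  T[2,:] = [+0.0000, -0.0751, +0.0993, +0.4620, -0.2236]
  T[3,:] = [+0.0000, +0.0040, +0.0212, -0.0562, -0.6839]
  T[4,:] = [+0.0000, +0.2024, -0.2958, -0.5100, -0.4750]
eigenvalue magnitudes: 0.9197, 0.6294, 0.1742, 0.0591, 0.0000.
spectral radius ρ = 0.9197; 0.9197 < 1: convergent.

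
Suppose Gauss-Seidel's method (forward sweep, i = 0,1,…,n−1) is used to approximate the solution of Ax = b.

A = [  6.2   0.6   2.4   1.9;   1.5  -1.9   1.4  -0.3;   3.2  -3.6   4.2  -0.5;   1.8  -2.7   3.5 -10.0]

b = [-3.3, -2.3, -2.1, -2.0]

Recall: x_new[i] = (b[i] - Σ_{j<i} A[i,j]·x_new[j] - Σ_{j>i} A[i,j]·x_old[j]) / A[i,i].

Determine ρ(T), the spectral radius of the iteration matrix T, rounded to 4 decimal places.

Split A = D + L + U, D = diag(6.2, -1.9, 4.2, -10).
GS T = -(D+L)⁻¹U: row 0 first, T[0,3] = -(1.9)/(6.2) = -0.3065; later rows by forward substitution.
  T[0,:] = [+0.0000  -0.0968  -0.3871  -0.3065]
  T[1,:] = [+0.0000  -0.0764  +0.4312  -0.3998]
  T[2,:] = [+0.0000  +0.0082  +0.6646  +0.0098]
  T[3,:] = [+0.0000  +0.0061  +0.0465  +0.0562]
|eigenvalues of T|: 0.6698, 0.0621, 0.0367, 0.0000.
spectral radius ρ = 0.6698; 0.6698 < 1 ⇒ converges.

0.6698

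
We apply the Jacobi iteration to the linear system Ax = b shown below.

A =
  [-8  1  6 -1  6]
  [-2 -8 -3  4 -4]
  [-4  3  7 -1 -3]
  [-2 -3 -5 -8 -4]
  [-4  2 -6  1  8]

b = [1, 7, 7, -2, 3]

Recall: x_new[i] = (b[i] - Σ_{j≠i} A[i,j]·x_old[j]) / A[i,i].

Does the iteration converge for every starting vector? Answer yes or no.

no

A = D + L + U where D = diag(-8, -8, 7, -8, 8).
T_J = -D⁻¹(L+U): T[0,3] = -(-1)/(-8) = -0.1250; T[0,0] = 0.
  T[0,:] = [+0.0000  +0.1250  +0.7500  -0.1250  +0.7500]
  T[1,:] = [-0.2500  +0.0000  -0.3750  +0.5000  -0.5000]
  T[2,:] = [+0.5714  -0.4286  +0.0000  +0.1429  +0.4286]
  T[3,:] = [-0.2500  -0.3750  -0.6250  +0.0000  -0.5000]
  T[4,:] = [+0.5000  -0.2500  +0.7500  -0.1250  +0.0000]
|λ(T)| sorted: 1.4543, 0.5868, 0.5868, 0.4762, 0.4762.
spectral radius ρ = 1.4543; 1.4543 > 1: divergent.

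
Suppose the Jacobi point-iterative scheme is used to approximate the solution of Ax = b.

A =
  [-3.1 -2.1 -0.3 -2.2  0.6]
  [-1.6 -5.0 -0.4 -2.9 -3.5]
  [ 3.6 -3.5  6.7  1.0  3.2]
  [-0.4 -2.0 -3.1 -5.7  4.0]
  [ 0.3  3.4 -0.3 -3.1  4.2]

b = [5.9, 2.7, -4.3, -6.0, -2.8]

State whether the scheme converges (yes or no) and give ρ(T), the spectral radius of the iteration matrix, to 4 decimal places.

no, ρ = 1.4146

A = D + L + U where D = diag(-3.1, -5, 6.7, -5.7, 4.2).
Jacobi T = -D⁻¹(L+U): T[3,0] = -(-0.4)/(-5.7) = -0.0702; T[3,3] = 0.
  T[0,:] = [+0.0000 -0.6774 -0.0968 -0.7097 +0.1935]
  T[1,:] = [-0.3200 +0.0000 -0.0800 -0.5800 -0.7000]
  T[2,:] = [-0.5373 +0.5224 +0.0000 -0.1493 -0.4776]
  T[3,:] = [-0.0702 -0.3509 -0.5439 +0.0000 +0.7018]
  T[4,:] = [-0.0714 -0.8095 +0.0714 +0.7381 +0.0000]
eigenvalue magnitudes: 1.4146, 0.8625, 0.8625, 0.4121, 0.4121.
spectral radius ρ = 1.4146; 1.4146 > 1: divergent.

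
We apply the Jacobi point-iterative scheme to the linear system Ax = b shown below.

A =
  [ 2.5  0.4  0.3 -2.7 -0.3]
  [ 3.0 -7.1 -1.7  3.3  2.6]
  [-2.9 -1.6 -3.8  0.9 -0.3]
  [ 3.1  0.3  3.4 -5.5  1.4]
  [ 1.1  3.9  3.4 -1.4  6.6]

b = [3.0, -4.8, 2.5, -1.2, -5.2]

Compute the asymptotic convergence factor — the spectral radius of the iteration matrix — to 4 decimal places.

1.2031

Let D = diag(2.5, -7.1, -3.8, -5.5, 6.6); L, U the strict triangles.
Jacobi T = -D⁻¹(L+U): T[3,4] = -(1.4)/(-5.5) = +0.2545; T[3,3] = 0.
  T[0,:] = [+0.0000  -0.1600  -0.1200  +1.0800  +0.1200]
  T[1,:] = [+0.4225  +0.0000  -0.2394  +0.4648  +0.3662]
  T[2,:] = [-0.7632  -0.4211  +0.0000  +0.2368  -0.0789]
  T[3,:] = [+0.5636  +0.0545  +0.6182  +0.0000  +0.2545]
  T[4,:] = [-0.1667  -0.5909  -0.5152  +0.2121  +0.0000]
moduli |λ_i(T)| = 1.2031, 0.8067, 0.8067, 0.3386, 0.3386.
ρ = 1.2031; 1.2031 > 1, so it fails to converge.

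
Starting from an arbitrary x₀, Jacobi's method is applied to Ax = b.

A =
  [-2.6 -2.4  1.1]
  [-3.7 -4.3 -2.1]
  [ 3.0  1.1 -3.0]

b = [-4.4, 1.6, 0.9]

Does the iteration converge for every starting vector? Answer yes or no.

no

Split A = D + L + U, D = diag(-2.6, -4.3, -3).
T_J = -D⁻¹(L+U): T[2,1] = -(1.1)/(-3) = +0.3667; T[2,2] = 0.
  T[0,:] = [+0.0000, -0.9231, +0.4231]
  T[1,:] = [-0.8605, +0.0000, -0.4884]
  T[2,:] = [+1.0000, +0.3667, +0.0000]
moduli |λ_i(T)| = 1.1467, 0.8015, 0.3453.
ρ = 1.1467; 1.1467 > 1, so it fails to converge.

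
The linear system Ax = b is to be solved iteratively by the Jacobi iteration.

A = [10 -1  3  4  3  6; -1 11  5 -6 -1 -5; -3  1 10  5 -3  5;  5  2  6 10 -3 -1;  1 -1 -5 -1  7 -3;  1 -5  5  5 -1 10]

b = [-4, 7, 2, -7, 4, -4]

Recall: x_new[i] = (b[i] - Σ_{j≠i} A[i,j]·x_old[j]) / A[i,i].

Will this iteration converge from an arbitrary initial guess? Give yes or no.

Let D = diag(10, 11, 10, 10, 7, 10); L, U the strict triangles.
T_J = -D⁻¹(L+U): T[5,0] = -(1)/(10) = -0.1000; T[5,5] = 0.
  T[0,:] = [+0.0000  +0.1000  -0.3000  -0.4000  -0.3000  -0.6000]
  T[1,:] = [+0.0909  +0.0000  -0.4545  +0.5455  +0.0909  +0.4545]
  T[2,:] = [+0.3000  -0.1000  +0.0000  -0.5000  +0.3000  -0.5000]
  T[3,:] = [-0.5000  -0.2000  -0.6000  +0.0000  +0.3000  +0.1000]
  T[4,:] = [-0.1429  +0.1429  +0.7143  +0.1429  +0.0000  +0.4286]
  T[5,:] = [-0.1000  +0.5000  -0.5000  -0.5000  +0.1000  +0.0000]
|eigenvalues of T|: 1.1391, 0.9633, 0.5418, 0.5297, 0.5297, 0.0572.
ρ = 1.1391; 1.1391 > 1, so it fails to converge.

no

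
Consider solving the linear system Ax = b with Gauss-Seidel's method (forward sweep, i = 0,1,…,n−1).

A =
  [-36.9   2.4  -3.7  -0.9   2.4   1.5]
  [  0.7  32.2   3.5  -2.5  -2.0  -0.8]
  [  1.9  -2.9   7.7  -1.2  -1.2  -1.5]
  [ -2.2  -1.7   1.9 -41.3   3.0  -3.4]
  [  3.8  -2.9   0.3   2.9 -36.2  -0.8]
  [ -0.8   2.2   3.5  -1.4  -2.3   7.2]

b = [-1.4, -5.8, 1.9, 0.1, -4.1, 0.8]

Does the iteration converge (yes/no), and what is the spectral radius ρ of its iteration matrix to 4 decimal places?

yes, ρ = 0.2257

Let D = diag(-36.9, 32.2, 7.7, -41.3, -36.2, 7.2); L, U the strict triangles.
Gauss-Seidel: T = -(D+L)⁻¹U, row 0 first, T[0,3] = -(-0.9)/(-36.9) = -0.0244; later rows by forward substitution.
  T[0,:] = [+0.0000 +0.0650 -0.1003 -0.0244 +0.0650 +0.0407]
  T[1,:] = [+0.0000 -0.0014 -0.1065 +0.0782 +0.0607 +0.0240]
  T[2,:] = [+0.0000 -0.0166 -0.0154 +0.1913 +0.1627 +0.1938]
  T[3,:] = [+0.0000 -0.0042 +0.0090 +0.0069 +0.0742 -0.0766]
  T[4,:] = [+0.0000 +0.0065 -0.0014 -0.0067 +0.0093 -0.0243]
  T[5,:] = [+0.0000 +0.0170 +0.0302 -0.1204 -0.0730 -0.1197]
eigenvalue magnitudes: 0.2257, 0.0607, 0.0380, 0.0380, 0.0100, 0.0000.
ρ(T) = max|λ| = 0.2257; 0.2257 < 1 ⇒ converges.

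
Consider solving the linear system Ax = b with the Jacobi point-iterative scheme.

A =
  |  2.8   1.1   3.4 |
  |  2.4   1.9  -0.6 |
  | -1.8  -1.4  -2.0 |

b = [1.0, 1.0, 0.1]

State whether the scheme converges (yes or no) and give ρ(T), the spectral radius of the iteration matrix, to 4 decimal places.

Diagonal D = diag(2.8, 1.9, -2); L, U strict lower/upper.
Jacobi: T = -D⁻¹(L+U), T[0,2] = -(3.4)/(2.8) = -1.2143; T[0,0] = 0.
  T[0,:] = [+0.0000  -0.3929  -1.2143]
  T[1,:] = [-1.2632  +0.0000  +0.3158]
  T[2,:] = [-0.9000  -0.7000  +0.0000]
|roots of det(T-λI)|: 1.4288, 0.8206, 0.8206.
ρ(T) = max|λ| = 1.4288; 1.4288 > 1, so it fails to converge.

no, ρ = 1.4288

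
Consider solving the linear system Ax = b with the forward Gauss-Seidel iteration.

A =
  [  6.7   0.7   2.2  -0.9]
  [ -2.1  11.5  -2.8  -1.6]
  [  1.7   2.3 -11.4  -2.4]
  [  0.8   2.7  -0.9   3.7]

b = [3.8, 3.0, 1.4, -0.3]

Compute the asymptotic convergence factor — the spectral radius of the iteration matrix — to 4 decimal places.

Write A = D+L+U with D = diag(6.7, 11.5, -11.4, 3.7).
Gauss-Seidel: T = -(D+L)⁻¹U, row 0 first, T[0,3] = -(-0.9)/(6.7) = +0.1343; later rows by forward substitution.
  T[0,:] = [+0.0000, -0.1045, -0.3284, +0.1343]
  T[1,:] = [+0.0000, -0.0191, +0.1835, +0.1637]
  T[2,:] = [+0.0000, -0.0194, -0.0119, -0.1575]
  T[3,:] = [+0.0000, +0.0318, -0.0658, -0.1868]
|λ(T)| sorted: 0.2583, 0.0670, 0.0670, 0.0000.
spectral radius ρ = 0.2583; 0.2583 < 1 ⇒ converges.

0.2583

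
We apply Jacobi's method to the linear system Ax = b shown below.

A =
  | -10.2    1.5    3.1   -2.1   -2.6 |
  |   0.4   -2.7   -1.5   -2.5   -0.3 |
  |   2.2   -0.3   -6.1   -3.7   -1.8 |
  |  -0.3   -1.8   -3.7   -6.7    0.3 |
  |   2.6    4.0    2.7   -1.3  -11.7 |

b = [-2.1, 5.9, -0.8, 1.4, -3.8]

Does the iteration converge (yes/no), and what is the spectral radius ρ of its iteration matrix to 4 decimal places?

A = D + L + U where D = diag(-10.2, -2.7, -6.1, -6.7, -11.7).
T_J = -D⁻¹(L+U): T[1,2] = -(-1.5)/(-2.7) = -0.5556; T[1,1] = 0.
  T[0,:] = [+0.0000 +0.1471 +0.3039 -0.2059 -0.2549]
  T[1,:] = [+0.1481 +0.0000 -0.5556 -0.9259 -0.1111]
  T[2,:] = [+0.3607 -0.0492 +0.0000 -0.6066 -0.2951]
  T[3,:] = [-0.0448 -0.2687 -0.5522 +0.0000 +0.0448]
  T[4,:] = [+0.2222 +0.3419 +0.2308 -0.1111 +0.0000]
|roots of det(T-λI)|: 0.8666, 0.5666, 0.4091, 0.2040, 0.2040.
spectral radius ρ = 0.8666; 0.8666 < 1 ⇒ converges.

yes, ρ = 0.8666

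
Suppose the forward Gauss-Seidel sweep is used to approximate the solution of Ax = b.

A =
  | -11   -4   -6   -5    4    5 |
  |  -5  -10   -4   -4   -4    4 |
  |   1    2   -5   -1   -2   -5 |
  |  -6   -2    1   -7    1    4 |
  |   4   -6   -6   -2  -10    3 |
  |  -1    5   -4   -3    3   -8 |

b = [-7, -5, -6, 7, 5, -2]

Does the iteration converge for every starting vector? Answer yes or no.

no

A = D + L + U where D = diag(-11, -10, -5, -7, -10, -8).
T_GS = -(D+L)⁻¹U: row 0 first, T[0,2] = -(-6)/(-11) = -0.5455; later rows by forward substitution.
  T[0,:] = [+0.0000  -0.3636  -0.5455  -0.4545  +0.3636  +0.4545]
  T[1,:] = [+0.0000  +0.1818  -0.1273  -0.1727  -0.5818  +0.1727]
  T[2,:] = [+0.0000  +0.0000  -0.1600  -0.3600  -0.5600  -0.8400]
  T[3,:] = [+0.0000  +0.2597  +0.4810  +0.3875  -0.0826  +0.0125]
  T[4,:] = [+0.0000  -0.3065  -0.1420  +0.0603  +0.8471  +0.8797]
  T[5,:] = [+0.0000  -0.0532  -0.1650  +0.0062  +0.2195  +0.7963]
moduli |λ_i(T)| = 1.4308, 0.5404, 0.1866, 0.1866, 0.0058, 0.0000.
spectral radius ρ = 1.4308; 1.4308 > 1 ⇒ diverges.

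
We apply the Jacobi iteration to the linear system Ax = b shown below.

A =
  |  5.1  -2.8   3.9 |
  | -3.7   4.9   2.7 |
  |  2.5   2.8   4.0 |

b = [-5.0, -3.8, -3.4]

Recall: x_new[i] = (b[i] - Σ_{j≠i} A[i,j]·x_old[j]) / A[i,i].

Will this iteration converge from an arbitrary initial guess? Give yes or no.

no

A = D + L + U where D = diag(5.1, 4.9, 4).
T_J = -D⁻¹(L+U): T[0,1] = -(-2.8)/(5.1) = +0.5490; T[0,0] = 0.
  T[0,:] = [+0.0000  +0.5490  -0.7647]
  T[1,:] = [+0.7551  +0.0000  -0.5510]
  T[2,:] = [-0.6250  -0.7000  +0.0000]
moduli |λ_i(T)| = 1.3151, 0.6717, 0.6717.
spectral radius ρ = 1.3151; 1.3151 > 1, so it fails to converge.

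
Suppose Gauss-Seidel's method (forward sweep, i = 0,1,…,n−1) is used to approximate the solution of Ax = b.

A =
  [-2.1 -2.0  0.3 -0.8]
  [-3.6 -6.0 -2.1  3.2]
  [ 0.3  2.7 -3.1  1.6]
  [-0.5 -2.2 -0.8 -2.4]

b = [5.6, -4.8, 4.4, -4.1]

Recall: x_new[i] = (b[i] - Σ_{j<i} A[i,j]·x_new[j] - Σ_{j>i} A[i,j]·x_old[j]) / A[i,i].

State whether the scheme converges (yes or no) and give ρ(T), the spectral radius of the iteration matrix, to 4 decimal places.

Diagonal D = diag(-2.1, -6, -3.1, -2.4); L, U strict lower/upper.
T_GS = -(D+L)⁻¹U: row 0 first, T[0,1] = -(-2)/(-2.1) = -0.9524; later rows by forward substitution.
  T[0,:] = [+0.0000, -0.9524, +0.1429, -0.3810]
  T[1,:] = [+0.0000, +0.5714, -0.4357, +0.7619]
  T[2,:] = [+0.0000, +0.4055, -0.3657, +1.1429]
  T[3,:] = [+0.0000, -0.4606, +0.4915, -1.0000]
|λ(T)| sorted: 1.1950, 0.3011, 0.0996, 0.0000.
spectral radius ρ = 1.1950; 1.1950 > 1, so it fails to converge.

no, ρ = 1.1950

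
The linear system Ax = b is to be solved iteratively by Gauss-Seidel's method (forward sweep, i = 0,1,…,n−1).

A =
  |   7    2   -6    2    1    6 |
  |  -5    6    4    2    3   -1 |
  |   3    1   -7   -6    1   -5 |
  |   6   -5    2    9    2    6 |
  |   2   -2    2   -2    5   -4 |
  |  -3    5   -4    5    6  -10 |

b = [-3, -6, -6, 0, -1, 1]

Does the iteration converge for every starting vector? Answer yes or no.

no

A = D + L + U where D = diag(7, 6, -7, 9, 5, -10).
T_GS = -(D+L)⁻¹U: row 0 first, T[0,2] = -(-6)/(7) = +0.8571; later rows by forward substitution.
  T[0,:] = [+0.0000 -0.2857 +0.8571 -0.2857 -0.1429 -0.8571]
  T[1,:] = [+0.0000 -0.2381 +0.0476 -0.5714 -0.6190 -0.5476]
  T[2,:] = [+0.0000 -0.1565 +0.3741 -1.0612 -0.0068 -1.1599]
  T[3,:] = [+0.0000 +0.0930 -0.6281 +0.1088 -0.4694 -0.1417]
  T[4,:] = [+0.0000 +0.1188 -0.7247 +0.3537 -0.3755 +1.3311]
  T[5,:] = [+0.0000 +0.1470 -1.1319 +0.4912 -0.7239 +1.1751]
|roots of det(T-λI)|: 1.3074, 0.7969, 0.7184, 0.1079, 0.1079, 0.0000.
ρ(T) = max|λ| = 1.3074; 1.3074 > 1 ⇒ diverges.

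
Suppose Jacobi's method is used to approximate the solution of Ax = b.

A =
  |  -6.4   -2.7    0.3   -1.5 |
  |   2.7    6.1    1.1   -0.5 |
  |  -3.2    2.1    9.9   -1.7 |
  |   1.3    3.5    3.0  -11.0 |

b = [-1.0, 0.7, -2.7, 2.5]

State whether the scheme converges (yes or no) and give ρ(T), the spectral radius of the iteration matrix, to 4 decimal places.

Split A = D + L + U, D = diag(-6.4, 6.1, 9.9, -11).
T_J = -D⁻¹(L+U): T[2,3] = -(-1.7)/(9.9) = +0.1717; T[2,2] = 0.
  T[0,:] = [+0.0000, -0.4219, +0.0469, -0.2344]
  T[1,:] = [-0.4426, +0.0000, -0.1803, +0.0820]
  T[2,:] = [+0.3232, -0.2121, +0.0000, +0.1717]
  T[3,:] = [+0.1182, +0.3182, +0.2727, +0.0000]
|λ(T)| sorted: 0.5347, 0.3597, 0.3597, 0.1802.
ρ(T) = max|λ| = 0.5347; 0.5347 < 1 ⇒ converges.

yes, ρ = 0.5347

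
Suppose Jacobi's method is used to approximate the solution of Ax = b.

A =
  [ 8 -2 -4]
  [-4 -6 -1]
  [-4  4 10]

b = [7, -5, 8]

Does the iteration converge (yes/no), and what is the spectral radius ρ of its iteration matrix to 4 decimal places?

yes, ρ = 0.5565

Split A = D + L + U, D = diag(8, -6, 10).
T_J = -D⁻¹(L+U): T[1,0] = -(-4)/(-6) = -0.6667; T[1,1] = 0.
  T[0,:] = [+0.0000  +0.2500  +0.5000]
  T[1,:] = [-0.6667  +0.0000  -0.1667]
  T[2,:] = [+0.4000  -0.4000  +0.0000]
|roots of det(T-λI)|: 0.5565, 0.4579, 0.4579.
ρ(T) = max|λ| = 0.5565; 0.5565 < 1, so it converges for any x₀.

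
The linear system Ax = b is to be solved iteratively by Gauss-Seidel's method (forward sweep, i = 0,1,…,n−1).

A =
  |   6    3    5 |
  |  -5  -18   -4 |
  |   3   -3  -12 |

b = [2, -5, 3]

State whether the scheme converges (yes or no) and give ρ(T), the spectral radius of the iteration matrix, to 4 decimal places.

yes, ρ = 0.2064

Let D = diag(6, -18, -12); L, U the strict triangles.
Gauss-Seidel: T = -(D+L)⁻¹U, row 0 first, T[0,1] = -(3)/(6) = -0.5000; later rows by forward substitution.
  T[0,:] = [+0.0000  -0.5000  -0.8333]
  T[1,:] = [+0.0000  +0.1389  +0.0093]
  T[2,:] = [+0.0000  -0.1597  -0.2106]
moduli |λ_i(T)| = 0.2064, 0.1346, 0.0000.
ρ(T) = max|λ| = 0.2064; 0.2064 < 1, so it converges for any x₀.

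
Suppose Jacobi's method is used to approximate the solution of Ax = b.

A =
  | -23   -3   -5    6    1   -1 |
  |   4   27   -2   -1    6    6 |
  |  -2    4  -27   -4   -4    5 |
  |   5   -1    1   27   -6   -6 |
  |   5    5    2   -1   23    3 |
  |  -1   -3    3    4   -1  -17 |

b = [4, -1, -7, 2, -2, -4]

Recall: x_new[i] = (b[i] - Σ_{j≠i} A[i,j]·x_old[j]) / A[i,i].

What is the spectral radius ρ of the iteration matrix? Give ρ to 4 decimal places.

Split A = D + L + U, D = diag(-23, 27, -27, 27, 23, -17).
Jacobi: T = -D⁻¹(L+U), T[3,1] = -(-1)/(27) = +0.0370; T[3,3] = 0.
  T[0,:] = [+0.0000, -0.1304, -0.2174, +0.2609, +0.0435, -0.0435]
  T[1,:] = [-0.1481, +0.0000, +0.0741, +0.0370, -0.2222, -0.2222]
  T[2,:] = [-0.0741, +0.1481, +0.0000, -0.1481, -0.1481, +0.1852]
  T[3,:] = [-0.1852, +0.0370, -0.0370, +0.0000, +0.2222, +0.2222]
  T[4,:] = [-0.2174, -0.2174, -0.0870, +0.0435, +0.0000, -0.1304]
  T[5,:] = [-0.0588, -0.1765, +0.1765, +0.2353, -0.0588, +0.0000]
|λ(T)| sorted: 0.5228, 0.2653, 0.2653, 0.2485, 0.2485, 0.2418.
spectral radius ρ = 0.5228; 0.5228 < 1 ⇒ converges.

0.5228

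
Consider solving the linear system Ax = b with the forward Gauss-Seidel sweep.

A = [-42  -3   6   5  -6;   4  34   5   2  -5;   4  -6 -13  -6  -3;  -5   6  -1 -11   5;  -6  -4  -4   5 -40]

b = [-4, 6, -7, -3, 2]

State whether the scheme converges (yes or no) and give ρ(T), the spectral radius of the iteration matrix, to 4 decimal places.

yes, ρ = 0.4302

Let D = diag(-42, 34, -13, -11, -40); L, U the strict triangles.
T_GS = -(D+L)⁻¹U: row 0 first, T[0,4] = -(-6)/(-42) = -0.1429; later rows by forward substitution.
  T[0,:] = [+0.0000 -0.0714 +0.1429 +0.1190 -0.1429]
  T[1,:] = [+0.0000 +0.0084 -0.1639 -0.0728 +0.1639]
  T[2,:] = [+0.0000 -0.0259 +0.1196 -0.3913 -0.3504]
  T[3,:] = [+0.0000 +0.0394 -0.1652 -0.0583 +0.6407]
  T[4,:] = [+0.0000 +0.0174 -0.0376 +0.0213 +0.1202]
|λ(T)| sorted: 0.4302, 0.2119, 0.0602, 0.0602, 0.0000.
spectral radius ρ = 0.4302; 0.4302 < 1: convergent.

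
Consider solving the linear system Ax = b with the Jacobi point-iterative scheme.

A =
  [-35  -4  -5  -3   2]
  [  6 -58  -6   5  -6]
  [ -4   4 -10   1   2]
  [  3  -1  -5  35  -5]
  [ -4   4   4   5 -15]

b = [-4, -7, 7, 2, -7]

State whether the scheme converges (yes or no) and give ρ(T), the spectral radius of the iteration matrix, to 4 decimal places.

yes, ρ = 0.3204

Diagonal D = diag(-35, -58, -10, 35, -15); L, U strict lower/upper.
T_J = -D⁻¹(L+U): T[3,4] = -(-5)/(35) = +0.1429; T[3,3] = 0.
  T[0,:] = [+0.0000  -0.1143  -0.1429  -0.0857  +0.0571]
  T[1,:] = [+0.1034  +0.0000  -0.1034  +0.0862  -0.1034]
  T[2,:] = [-0.4000  +0.4000  +0.0000  +0.1000  +0.2000]
  T[3,:] = [-0.0857  +0.0286  +0.1429  +0.0000  +0.1429]
  T[4,:] = [-0.2667  +0.2667  +0.2667  +0.3333  +0.0000]
|roots of det(T-λI)|: 0.3204, 0.2604, 0.1752, 0.1452, 0.1452.
spectral radius ρ = 0.3204; 0.3204 < 1 ⇒ converges.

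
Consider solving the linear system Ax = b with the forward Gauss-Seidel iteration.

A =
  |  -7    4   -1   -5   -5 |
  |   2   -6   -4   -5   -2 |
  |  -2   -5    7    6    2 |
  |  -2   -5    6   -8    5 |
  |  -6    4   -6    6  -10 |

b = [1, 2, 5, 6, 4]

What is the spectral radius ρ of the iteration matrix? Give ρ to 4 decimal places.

Write A = D+L+U with D = diag(-7, -6, 7, -8, -10).
Gauss-Seidel: T = -(D+L)⁻¹U, row 0 first, T[0,2] = -(-1)/(-7) = -0.1429; later rows by forward substitution.
  T[0,:] = [+0.0000  +0.5714  -0.1429  -0.7143  -0.7143]
  T[1,:] = [+0.0000  +0.1905  -0.7143  -1.0714  -0.5714]
  T[2,:] = [+0.0000  +0.2993  -0.5510  -1.8265  -0.8980]
  T[3,:] = [+0.0000  -0.0374  +0.0689  -0.5217  +0.4872]
  T[4,:] = [+0.0000  -0.4687  +0.1719  +0.7829  +1.0311]
|roots of det(T-λI)|: 1.2094, 0.7144, 0.7144, 0.1984, 0.0000.
ρ(T) = max|λ| = 1.2094; 1.2094 > 1: divergent.

1.2094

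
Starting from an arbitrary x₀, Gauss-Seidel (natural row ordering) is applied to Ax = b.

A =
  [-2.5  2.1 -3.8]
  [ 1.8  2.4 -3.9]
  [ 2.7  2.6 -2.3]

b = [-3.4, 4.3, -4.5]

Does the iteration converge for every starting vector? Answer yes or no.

Split A = D + L + U, D = diag(-2.5, 2.4, -2.3).
GS T = -(D+L)⁻¹U: row 0 first, T[0,1] = -(2.1)/(-2.5) = +0.8400; later rows by forward substitution.
  T[0,:] = [+0.0000, +0.8400, -1.5200]
  T[1,:] = [+0.0000, -0.6300, +2.7650]
  T[2,:] = [+0.0000, +0.2739, +1.3413]
|λ(T)| sorted: 1.6705, 0.9592, 0.0000.
ρ = 1.6705; 1.6705 > 1: divergent.

no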